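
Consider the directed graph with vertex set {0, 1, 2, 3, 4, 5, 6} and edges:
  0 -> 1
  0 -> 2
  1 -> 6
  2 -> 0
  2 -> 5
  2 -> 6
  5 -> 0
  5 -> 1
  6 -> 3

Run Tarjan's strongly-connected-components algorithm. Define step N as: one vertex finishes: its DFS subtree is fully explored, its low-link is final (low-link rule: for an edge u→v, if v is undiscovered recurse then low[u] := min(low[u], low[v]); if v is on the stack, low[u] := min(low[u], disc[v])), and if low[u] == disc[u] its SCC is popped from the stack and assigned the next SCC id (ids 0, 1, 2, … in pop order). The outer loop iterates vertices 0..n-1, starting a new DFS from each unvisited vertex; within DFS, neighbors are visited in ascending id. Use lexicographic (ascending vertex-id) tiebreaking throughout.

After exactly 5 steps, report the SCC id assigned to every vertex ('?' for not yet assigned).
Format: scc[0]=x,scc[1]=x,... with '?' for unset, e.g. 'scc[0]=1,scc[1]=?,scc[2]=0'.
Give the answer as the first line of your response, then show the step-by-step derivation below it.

scc[0]=?,scc[1]=2,scc[2]=?,scc[3]=0,scc[4]=?,scc[5]=?,scc[6]=1

step 1: low=(low[0]=0,low[1]=1,low[2]=?,low[3]=3,low[4]=?,low[5]=?,low[6]=2); scc=(scc[0]=?,scc[1]=?,scc[2]=?,scc[3]=0,scc[4]=?,scc[5]=?,scc[6]=?)
step 2: low=(low[0]=0,low[1]=1,low[2]=?,low[3]=3,low[4]=?,low[5]=?,low[6]=2); scc=(scc[0]=?,scc[1]=?,scc[2]=?,scc[3]=0,scc[4]=?,scc[5]=?,scc[6]=1)
step 3: low=(low[0]=0,low[1]=1,low[2]=?,low[3]=3,low[4]=?,low[5]=?,low[6]=2); scc=(scc[0]=?,scc[1]=2,scc[2]=?,scc[3]=0,scc[4]=?,scc[5]=?,scc[6]=1)
step 4: low=(low[0]=0,low[1]=1,low[2]=0,low[3]=3,low[4]=?,low[5]=0,low[6]=2); scc=(scc[0]=?,scc[1]=2,scc[2]=?,scc[3]=0,scc[4]=?,scc[5]=?,scc[6]=1)
step 5: low=(low[0]=0,low[1]=1,low[2]=0,low[3]=3,low[4]=?,low[5]=0,low[6]=2); scc=(scc[0]=?,scc[1]=2,scc[2]=?,scc[3]=0,scc[4]=?,scc[5]=?,scc[6]=1)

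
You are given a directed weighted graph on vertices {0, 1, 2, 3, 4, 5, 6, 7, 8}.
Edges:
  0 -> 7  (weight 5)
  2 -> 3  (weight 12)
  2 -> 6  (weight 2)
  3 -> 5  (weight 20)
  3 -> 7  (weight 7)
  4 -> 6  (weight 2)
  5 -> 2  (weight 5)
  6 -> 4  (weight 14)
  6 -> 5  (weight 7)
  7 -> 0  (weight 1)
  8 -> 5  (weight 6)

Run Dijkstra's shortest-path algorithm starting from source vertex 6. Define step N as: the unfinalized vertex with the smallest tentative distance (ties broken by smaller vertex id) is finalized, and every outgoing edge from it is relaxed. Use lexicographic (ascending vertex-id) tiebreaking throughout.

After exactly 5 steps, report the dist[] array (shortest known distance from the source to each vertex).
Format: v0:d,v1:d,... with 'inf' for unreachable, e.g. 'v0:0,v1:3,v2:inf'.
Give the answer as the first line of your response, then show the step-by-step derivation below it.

v0:inf,v1:inf,v2:12,v3:24,v4:14,v5:7,v6:0,v7:31,v8:inf

step 1: dist = v0:inf,v1:inf,v2:inf,v3:inf,v4:14,v5:7,v6:0,v7:inf,v8:inf
step 2: dist = v0:inf,v1:inf,v2:12,v3:inf,v4:14,v5:7,v6:0,v7:inf,v8:inf
step 3: dist = v0:inf,v1:inf,v2:12,v3:24,v4:14,v5:7,v6:0,v7:inf,v8:inf
step 4: dist = v0:inf,v1:inf,v2:12,v3:24,v4:14,v5:7,v6:0,v7:inf,v8:inf
step 5: dist = v0:inf,v1:inf,v2:12,v3:24,v4:14,v5:7,v6:0,v7:31,v8:inf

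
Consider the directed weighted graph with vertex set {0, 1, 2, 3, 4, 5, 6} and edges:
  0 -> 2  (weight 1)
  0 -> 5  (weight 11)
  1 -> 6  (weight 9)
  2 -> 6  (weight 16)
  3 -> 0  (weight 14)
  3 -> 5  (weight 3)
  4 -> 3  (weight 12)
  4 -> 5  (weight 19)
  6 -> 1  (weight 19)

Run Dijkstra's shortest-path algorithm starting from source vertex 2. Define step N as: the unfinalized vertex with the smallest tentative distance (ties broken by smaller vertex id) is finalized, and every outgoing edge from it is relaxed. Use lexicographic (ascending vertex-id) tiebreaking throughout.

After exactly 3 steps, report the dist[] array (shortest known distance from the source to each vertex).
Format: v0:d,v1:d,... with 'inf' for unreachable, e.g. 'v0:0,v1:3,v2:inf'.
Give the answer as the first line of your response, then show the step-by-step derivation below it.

v0:inf,v1:35,v2:0,v3:inf,v4:inf,v5:inf,v6:16

step 1: dist = v0:inf,v1:inf,v2:0,v3:inf,v4:inf,v5:inf,v6:16
step 2: dist = v0:inf,v1:35,v2:0,v3:inf,v4:inf,v5:inf,v6:16
step 3: dist = v0:inf,v1:35,v2:0,v3:inf,v4:inf,v5:inf,v6:16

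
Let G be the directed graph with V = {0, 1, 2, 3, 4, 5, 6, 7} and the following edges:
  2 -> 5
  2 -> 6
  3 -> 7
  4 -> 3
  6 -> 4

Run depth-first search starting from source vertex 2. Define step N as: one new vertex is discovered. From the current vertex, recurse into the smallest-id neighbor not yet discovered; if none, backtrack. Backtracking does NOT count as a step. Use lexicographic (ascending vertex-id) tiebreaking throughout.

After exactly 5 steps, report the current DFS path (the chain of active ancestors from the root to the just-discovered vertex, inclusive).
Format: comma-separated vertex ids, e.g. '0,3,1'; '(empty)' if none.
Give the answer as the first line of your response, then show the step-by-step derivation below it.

2,6,4,3

step 1: discover 2; path=2; order=2
step 2: discover 5; path=2>5; order=2,5
step 3: discover 6; path=2>6; order=2,5,6
step 4: discover 4; path=2>6>4; order=2,5,6,4
step 5: discover 3; path=2>6>4>3; order=2,5,6,4,3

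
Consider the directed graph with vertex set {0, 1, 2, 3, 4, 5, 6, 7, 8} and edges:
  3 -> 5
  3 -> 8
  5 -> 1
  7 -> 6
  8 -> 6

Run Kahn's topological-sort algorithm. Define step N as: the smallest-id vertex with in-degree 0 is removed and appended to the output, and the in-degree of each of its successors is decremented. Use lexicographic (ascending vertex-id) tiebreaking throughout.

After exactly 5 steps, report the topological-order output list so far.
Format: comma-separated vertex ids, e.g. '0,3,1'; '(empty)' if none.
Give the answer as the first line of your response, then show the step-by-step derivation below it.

0,2,3,4,5

step 1: output 0; order=[0]; indeg=(0,1,0,0,0,1,2,0,1)
step 2: output 2; order=[0,2]; indeg=(0,1,0,0,0,1,2,0,1)
step 3: output 3; order=[0,2,3]; indeg=(0,1,0,0,0,0,2,0,0)
step 4: output 4; order=[0,2,3,4]; indeg=(0,1,0,0,0,0,2,0,0)
step 5: output 5; order=[0,2,3,4,5]; indeg=(0,0,0,0,0,0,2,0,0)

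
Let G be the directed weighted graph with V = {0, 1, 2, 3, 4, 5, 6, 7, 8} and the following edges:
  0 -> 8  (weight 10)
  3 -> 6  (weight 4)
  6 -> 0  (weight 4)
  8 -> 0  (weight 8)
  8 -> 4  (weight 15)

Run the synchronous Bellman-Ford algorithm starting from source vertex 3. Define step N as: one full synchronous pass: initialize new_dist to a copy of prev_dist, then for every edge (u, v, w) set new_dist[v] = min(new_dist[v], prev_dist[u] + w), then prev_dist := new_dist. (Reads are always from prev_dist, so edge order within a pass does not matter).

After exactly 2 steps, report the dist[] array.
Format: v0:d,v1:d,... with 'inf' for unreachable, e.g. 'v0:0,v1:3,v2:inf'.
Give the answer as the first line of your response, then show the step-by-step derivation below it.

v0:8,v1:inf,v2:inf,v3:0,v4:inf,v5:inf,v6:4,v7:inf,v8:inf

step 1: dist = v0:inf,v1:inf,v2:inf,v3:0,v4:inf,v5:inf,v6:4,v7:inf,v8:inf
step 2: dist = v0:8,v1:inf,v2:inf,v3:0,v4:inf,v5:inf,v6:4,v7:inf,v8:inf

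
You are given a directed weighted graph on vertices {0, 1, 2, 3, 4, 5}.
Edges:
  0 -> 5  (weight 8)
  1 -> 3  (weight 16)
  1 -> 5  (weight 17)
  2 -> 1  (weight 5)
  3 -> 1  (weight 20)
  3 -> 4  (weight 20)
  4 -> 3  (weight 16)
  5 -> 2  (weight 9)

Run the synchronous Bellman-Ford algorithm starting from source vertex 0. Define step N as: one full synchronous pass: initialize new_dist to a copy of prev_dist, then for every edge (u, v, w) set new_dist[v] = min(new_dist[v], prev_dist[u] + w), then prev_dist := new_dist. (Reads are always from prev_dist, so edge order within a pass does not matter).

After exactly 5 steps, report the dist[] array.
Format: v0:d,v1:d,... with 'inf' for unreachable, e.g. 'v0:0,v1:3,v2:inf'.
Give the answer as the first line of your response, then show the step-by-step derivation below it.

v0:0,v1:22,v2:17,v3:38,v4:58,v5:8

step 1: dist = v0:0,v1:inf,v2:inf,v3:inf,v4:inf,v5:8
step 2: dist = v0:0,v1:inf,v2:17,v3:inf,v4:inf,v5:8
step 3: dist = v0:0,v1:22,v2:17,v3:inf,v4:inf,v5:8
step 4: dist = v0:0,v1:22,v2:17,v3:38,v4:inf,v5:8
step 5: dist = v0:0,v1:22,v2:17,v3:38,v4:58,v5:8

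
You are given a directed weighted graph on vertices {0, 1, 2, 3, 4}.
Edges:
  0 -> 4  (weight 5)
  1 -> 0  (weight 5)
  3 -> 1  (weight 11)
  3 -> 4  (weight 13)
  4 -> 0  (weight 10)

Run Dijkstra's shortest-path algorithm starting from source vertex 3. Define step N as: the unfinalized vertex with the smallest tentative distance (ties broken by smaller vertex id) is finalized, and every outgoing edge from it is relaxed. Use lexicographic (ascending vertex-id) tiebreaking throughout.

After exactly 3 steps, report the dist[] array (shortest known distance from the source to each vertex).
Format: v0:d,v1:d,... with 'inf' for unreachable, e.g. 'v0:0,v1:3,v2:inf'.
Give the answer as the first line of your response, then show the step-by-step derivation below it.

v0:16,v1:11,v2:inf,v3:0,v4:13

step 1: dist = v0:inf,v1:11,v2:inf,v3:0,v4:13
step 2: dist = v0:16,v1:11,v2:inf,v3:0,v4:13
step 3: dist = v0:16,v1:11,v2:inf,v3:0,v4:13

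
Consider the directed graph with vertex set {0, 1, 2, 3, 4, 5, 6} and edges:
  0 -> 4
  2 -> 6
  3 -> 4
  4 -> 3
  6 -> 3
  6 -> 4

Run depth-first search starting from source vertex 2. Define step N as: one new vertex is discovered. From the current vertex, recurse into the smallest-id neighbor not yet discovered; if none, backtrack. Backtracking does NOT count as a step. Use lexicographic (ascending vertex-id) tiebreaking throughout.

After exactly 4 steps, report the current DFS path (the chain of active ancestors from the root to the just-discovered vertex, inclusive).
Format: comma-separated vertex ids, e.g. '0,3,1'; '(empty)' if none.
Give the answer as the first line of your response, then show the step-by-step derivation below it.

2,6,3,4

step 1: discover 2; path=2; order=2
step 2: discover 6; path=2>6; order=2,6
step 3: discover 3; path=2>6>3; order=2,6,3
step 4: discover 4; path=2>6>3>4; order=2,6,3,4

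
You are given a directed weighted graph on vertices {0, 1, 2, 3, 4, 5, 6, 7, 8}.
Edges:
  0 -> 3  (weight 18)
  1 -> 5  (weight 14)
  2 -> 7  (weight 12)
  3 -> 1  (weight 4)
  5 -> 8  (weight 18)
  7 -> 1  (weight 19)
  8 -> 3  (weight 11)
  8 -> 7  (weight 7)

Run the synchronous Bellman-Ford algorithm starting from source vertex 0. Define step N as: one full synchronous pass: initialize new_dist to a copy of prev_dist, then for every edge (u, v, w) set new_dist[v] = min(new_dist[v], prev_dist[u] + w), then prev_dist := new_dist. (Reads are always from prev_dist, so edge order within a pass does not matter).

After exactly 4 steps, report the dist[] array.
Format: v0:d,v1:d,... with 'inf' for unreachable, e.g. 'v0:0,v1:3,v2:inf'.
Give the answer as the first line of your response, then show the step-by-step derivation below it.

v0:0,v1:22,v2:inf,v3:18,v4:inf,v5:36,v6:inf,v7:inf,v8:54

step 1: dist = v0:0,v1:inf,v2:inf,v3:18,v4:inf,v5:inf,v6:inf,v7:inf,v8:inf
step 2: dist = v0:0,v1:22,v2:inf,v3:18,v4:inf,v5:inf,v6:inf,v7:inf,v8:inf
step 3: dist = v0:0,v1:22,v2:inf,v3:18,v4:inf,v5:36,v6:inf,v7:inf,v8:inf
step 4: dist = v0:0,v1:22,v2:inf,v3:18,v4:inf,v5:36,v6:inf,v7:inf,v8:54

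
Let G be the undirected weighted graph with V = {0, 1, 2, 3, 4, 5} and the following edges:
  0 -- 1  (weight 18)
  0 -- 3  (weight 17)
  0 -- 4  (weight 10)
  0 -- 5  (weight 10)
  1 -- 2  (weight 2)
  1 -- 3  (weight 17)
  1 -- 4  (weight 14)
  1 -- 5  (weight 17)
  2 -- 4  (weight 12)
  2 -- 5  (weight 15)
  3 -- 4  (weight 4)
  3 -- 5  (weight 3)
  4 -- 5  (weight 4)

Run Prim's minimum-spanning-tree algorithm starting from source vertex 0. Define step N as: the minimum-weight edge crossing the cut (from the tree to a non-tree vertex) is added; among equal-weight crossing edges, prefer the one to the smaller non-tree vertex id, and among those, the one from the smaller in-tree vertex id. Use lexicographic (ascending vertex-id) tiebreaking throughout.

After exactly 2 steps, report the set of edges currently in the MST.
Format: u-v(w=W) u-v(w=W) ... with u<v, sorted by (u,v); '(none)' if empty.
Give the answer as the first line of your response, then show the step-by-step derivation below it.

0-4(w=10) 3-4(w=4)

step 1: add edge 0-4 (w=10); MST = {0-4(w=10)}
step 2: add edge 3-4 (w=4); MST = {0-4(w=10) 3-4(w=4)}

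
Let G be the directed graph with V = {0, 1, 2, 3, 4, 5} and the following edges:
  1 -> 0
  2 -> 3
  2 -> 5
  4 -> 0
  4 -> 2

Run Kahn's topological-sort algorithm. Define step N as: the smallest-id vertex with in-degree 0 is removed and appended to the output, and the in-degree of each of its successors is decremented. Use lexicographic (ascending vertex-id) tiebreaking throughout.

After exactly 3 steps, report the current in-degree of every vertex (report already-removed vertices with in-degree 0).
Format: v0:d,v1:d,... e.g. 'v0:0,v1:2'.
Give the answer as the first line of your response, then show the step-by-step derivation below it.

v0:0,v1:0,v2:0,v3:1,v4:0,v5:1

step 1: output 1; order=[1]; indeg=(1,0,1,1,0,1)
step 2: output 4; order=[1,4]; indeg=(0,0,0,1,0,1)
step 3: output 0; order=[1,4,0]; indeg=(0,0,0,1,0,1)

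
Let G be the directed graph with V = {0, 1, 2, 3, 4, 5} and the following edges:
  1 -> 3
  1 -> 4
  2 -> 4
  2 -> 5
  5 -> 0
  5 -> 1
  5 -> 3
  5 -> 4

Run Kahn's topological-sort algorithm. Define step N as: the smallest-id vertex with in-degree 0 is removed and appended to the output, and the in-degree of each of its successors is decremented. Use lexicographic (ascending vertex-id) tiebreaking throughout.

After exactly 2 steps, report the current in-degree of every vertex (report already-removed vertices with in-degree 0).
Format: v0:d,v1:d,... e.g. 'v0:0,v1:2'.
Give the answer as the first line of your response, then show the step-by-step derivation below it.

v0:0,v1:0,v2:0,v3:1,v4:1,v5:0

step 1: output 2; order=[2]; indeg=(1,1,0,2,2,0)
step 2: output 5; order=[2,5]; indeg=(0,0,0,1,1,0)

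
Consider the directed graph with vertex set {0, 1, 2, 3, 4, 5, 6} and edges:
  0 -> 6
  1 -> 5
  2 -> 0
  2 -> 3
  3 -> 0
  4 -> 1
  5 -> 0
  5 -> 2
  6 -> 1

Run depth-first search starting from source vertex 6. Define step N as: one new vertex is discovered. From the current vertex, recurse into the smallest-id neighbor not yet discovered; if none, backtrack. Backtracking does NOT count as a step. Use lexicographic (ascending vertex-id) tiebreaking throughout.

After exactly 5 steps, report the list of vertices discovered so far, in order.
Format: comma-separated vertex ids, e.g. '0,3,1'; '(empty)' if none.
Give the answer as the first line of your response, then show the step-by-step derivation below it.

6,1,5,0,2

step 1: discover 6; path=6; order=6
step 2: discover 1; path=6>1; order=6,1
step 3: discover 5; path=6>1>5; order=6,1,5
step 4: discover 0; path=6>1>5>0; order=6,1,5,0
step 5: discover 2; path=6>1>5>2; order=6,1,5,0,2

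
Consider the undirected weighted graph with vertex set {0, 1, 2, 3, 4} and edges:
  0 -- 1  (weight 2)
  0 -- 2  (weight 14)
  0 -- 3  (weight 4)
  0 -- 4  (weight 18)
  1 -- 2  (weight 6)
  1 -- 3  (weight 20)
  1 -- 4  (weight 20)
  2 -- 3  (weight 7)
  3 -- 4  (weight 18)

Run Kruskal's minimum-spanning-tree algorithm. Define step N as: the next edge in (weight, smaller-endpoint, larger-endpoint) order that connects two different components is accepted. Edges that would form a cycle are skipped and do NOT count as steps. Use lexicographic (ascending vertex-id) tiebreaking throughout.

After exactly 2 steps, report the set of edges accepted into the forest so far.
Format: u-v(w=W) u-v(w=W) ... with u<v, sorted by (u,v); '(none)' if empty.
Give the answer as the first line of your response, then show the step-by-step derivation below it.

0-1(w=2) 0-3(w=4)

step 1: add edge 0-1 (w=2); MST = {0-1(w=2)}
step 2: add edge 0-3 (w=4); MST = {0-1(w=2) 0-3(w=4)}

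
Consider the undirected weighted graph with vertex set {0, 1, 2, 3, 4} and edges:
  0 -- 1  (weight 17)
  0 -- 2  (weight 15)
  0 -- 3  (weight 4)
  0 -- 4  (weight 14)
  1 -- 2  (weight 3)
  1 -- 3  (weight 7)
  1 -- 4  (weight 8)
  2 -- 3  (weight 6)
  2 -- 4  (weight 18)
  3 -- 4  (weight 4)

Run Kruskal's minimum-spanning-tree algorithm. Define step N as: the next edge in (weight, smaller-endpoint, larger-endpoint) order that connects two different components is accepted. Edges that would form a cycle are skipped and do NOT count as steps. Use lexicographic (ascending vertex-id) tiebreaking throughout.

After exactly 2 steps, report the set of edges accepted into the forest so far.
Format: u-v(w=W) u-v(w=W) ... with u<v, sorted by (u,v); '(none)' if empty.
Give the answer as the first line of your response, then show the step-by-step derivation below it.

0-3(w=4) 1-2(w=3)

step 1: add edge 1-2 (w=3); MST = {1-2(w=3)}
step 2: add edge 0-3 (w=4); MST = {0-3(w=4) 1-2(w=3)}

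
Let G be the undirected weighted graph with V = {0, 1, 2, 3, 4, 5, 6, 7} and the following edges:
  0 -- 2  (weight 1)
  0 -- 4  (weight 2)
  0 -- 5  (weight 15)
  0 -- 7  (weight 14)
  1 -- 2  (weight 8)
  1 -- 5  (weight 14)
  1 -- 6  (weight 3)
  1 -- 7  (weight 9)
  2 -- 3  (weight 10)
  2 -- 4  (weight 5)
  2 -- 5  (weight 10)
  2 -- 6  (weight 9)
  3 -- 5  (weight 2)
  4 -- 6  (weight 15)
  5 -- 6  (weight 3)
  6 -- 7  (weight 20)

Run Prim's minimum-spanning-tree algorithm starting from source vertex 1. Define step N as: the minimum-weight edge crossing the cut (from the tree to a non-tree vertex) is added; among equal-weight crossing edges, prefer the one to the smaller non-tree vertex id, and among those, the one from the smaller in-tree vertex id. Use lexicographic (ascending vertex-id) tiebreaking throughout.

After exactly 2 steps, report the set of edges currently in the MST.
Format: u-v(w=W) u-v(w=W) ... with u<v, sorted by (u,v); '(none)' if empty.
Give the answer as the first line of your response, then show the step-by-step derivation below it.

1-6(w=3) 5-6(w=3)

step 1: add edge 1-6 (w=3); MST = {1-6(w=3)}
step 2: add edge 5-6 (w=3); MST = {1-6(w=3) 5-6(w=3)}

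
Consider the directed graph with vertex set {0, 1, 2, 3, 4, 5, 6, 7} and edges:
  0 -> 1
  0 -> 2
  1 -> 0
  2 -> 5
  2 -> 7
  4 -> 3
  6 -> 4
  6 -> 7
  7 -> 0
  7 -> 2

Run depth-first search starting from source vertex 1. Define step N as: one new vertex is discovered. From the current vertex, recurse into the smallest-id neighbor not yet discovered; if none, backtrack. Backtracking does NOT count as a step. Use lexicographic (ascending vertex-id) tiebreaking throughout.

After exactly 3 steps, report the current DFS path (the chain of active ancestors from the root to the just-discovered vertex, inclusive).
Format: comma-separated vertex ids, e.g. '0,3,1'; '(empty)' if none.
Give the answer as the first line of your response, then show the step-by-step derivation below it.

1,0,2

step 1: discover 1; path=1; order=1
step 2: discover 0; path=1>0; order=1,0
step 3: discover 2; path=1>0>2; order=1,0,2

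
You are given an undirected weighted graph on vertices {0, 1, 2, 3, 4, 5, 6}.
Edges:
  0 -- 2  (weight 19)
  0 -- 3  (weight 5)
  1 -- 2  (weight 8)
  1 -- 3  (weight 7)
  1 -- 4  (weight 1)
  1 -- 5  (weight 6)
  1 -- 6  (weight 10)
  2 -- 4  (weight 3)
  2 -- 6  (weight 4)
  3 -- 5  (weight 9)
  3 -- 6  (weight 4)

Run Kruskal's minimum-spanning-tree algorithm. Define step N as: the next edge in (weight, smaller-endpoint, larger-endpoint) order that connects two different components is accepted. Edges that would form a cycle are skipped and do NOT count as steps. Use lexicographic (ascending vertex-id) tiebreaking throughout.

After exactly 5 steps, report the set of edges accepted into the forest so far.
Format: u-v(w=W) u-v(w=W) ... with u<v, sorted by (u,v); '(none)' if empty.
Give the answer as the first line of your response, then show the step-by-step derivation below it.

0-3(w=5) 1-4(w=1) 2-4(w=3) 2-6(w=4) 3-6(w=4)

step 1: add edge 1-4 (w=1); MST = {1-4(w=1)}
step 2: add edge 2-4 (w=3); MST = {1-4(w=1) 2-4(w=3)}
step 3: add edge 2-6 (w=4); MST = {1-4(w=1) 2-4(w=3) 2-6(w=4)}
step 4: add edge 3-6 (w=4); MST = {1-4(w=1) 2-4(w=3) 2-6(w=4) 3-6(w=4)}
step 5: add edge 0-3 (w=5); MST = {0-3(w=5) 1-4(w=1) 2-4(w=3) 2-6(w=4) 3-6(w=4)}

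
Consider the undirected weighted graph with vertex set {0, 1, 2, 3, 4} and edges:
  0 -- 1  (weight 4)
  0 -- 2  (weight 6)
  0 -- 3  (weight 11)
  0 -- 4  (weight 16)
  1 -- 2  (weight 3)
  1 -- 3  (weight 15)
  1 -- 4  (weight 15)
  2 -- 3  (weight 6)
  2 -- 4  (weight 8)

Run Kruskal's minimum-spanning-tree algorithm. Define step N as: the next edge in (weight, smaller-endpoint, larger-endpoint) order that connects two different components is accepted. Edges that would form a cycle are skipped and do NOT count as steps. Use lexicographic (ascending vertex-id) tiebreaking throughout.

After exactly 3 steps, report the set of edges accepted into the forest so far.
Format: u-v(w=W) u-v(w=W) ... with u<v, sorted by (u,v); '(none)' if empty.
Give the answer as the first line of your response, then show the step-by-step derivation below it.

0-1(w=4) 1-2(w=3) 2-3(w=6)

step 1: add edge 1-2 (w=3); MST = {1-2(w=3)}
step 2: add edge 0-1 (w=4); MST = {0-1(w=4) 1-2(w=3)}
step 3: add edge 2-3 (w=6); MST = {0-1(w=4) 1-2(w=3) 2-3(w=6)}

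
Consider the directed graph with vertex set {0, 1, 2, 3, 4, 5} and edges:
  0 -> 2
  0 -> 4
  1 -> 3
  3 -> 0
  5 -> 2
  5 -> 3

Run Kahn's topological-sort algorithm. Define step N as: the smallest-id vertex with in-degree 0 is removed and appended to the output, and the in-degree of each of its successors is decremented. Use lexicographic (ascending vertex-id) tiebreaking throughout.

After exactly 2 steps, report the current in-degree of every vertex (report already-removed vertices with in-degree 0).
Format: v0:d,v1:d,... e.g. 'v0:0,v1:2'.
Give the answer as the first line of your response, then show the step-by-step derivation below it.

v0:1,v1:0,v2:1,v3:0,v4:1,v5:0

step 1: output 1; order=[1]; indeg=(1,0,2,1,1,0)
step 2: output 5; order=[1,5]; indeg=(1,0,1,0,1,0)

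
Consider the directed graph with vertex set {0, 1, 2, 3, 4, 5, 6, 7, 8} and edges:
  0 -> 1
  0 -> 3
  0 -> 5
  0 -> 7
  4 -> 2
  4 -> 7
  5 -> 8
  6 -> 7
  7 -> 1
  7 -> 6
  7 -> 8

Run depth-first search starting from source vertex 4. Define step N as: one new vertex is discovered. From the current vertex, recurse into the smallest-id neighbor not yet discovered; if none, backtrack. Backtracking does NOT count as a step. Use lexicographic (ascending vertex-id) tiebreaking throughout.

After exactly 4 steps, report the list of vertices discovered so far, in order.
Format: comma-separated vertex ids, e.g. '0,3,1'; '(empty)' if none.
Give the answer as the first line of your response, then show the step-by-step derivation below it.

4,2,7,1

step 1: discover 4; path=4; order=4
step 2: discover 2; path=4>2; order=4,2
step 3: discover 7; path=4>7; order=4,2,7
step 4: discover 1; path=4>7>1; order=4,2,7,1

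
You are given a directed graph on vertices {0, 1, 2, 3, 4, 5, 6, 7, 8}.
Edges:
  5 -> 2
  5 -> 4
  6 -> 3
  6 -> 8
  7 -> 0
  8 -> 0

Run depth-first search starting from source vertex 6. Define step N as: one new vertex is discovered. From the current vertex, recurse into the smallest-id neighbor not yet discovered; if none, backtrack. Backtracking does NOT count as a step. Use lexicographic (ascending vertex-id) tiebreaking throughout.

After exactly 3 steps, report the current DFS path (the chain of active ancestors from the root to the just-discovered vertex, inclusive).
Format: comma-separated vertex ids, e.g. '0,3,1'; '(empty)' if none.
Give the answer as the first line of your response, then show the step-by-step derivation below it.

6,8

step 1: discover 6; path=6; order=6
step 2: discover 3; path=6>3; order=6,3
step 3: discover 8; path=6>8; order=6,3,8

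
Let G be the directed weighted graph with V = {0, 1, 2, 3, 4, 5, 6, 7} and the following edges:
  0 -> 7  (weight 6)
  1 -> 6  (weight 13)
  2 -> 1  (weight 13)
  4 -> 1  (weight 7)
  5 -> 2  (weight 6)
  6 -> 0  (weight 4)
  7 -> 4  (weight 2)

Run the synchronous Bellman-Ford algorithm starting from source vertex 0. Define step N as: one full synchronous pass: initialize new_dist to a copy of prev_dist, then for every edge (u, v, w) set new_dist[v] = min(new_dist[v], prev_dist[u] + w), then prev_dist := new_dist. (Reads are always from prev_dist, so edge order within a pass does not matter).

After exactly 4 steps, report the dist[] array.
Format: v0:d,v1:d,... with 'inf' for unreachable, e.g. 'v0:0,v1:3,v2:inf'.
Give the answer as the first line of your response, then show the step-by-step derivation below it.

v0:0,v1:15,v2:inf,v3:inf,v4:8,v5:inf,v6:28,v7:6

step 1: dist = v0:0,v1:inf,v2:inf,v3:inf,v4:inf,v5:inf,v6:inf,v7:6
step 2: dist = v0:0,v1:inf,v2:inf,v3:inf,v4:8,v5:inf,v6:inf,v7:6
step 3: dist = v0:0,v1:15,v2:inf,v3:inf,v4:8,v5:inf,v6:inf,v7:6
step 4: dist = v0:0,v1:15,v2:inf,v3:inf,v4:8,v5:inf,v6:28,v7:6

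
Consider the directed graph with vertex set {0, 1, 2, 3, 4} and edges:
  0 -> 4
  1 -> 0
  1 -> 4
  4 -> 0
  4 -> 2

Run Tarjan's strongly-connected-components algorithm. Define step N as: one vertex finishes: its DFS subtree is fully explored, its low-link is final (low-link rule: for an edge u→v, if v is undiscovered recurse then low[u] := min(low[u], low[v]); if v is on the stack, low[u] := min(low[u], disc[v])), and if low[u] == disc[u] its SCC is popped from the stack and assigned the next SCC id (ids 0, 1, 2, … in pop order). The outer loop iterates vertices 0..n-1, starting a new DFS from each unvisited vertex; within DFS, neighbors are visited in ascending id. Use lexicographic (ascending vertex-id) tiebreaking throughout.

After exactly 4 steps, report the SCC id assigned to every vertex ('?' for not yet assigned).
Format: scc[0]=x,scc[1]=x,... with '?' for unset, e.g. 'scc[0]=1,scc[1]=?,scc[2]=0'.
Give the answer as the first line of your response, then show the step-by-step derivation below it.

scc[0]=1,scc[1]=2,scc[2]=0,scc[3]=?,scc[4]=1

step 1: low=(low[0]=0,low[1]=?,low[2]=2,low[3]=?,low[4]=0); scc=(scc[0]=?,scc[1]=?,scc[2]=0,scc[3]=?,scc[4]=?)
step 2: low=(low[0]=0,low[1]=?,low[2]=2,low[3]=?,low[4]=0); scc=(scc[0]=?,scc[1]=?,scc[2]=0,scc[3]=?,scc[4]=?)
step 3: low=(low[0]=0,low[1]=?,low[2]=2,low[3]=?,low[4]=0); scc=(scc[0]=1,scc[1]=?,scc[2]=0,scc[3]=?,scc[4]=1)
step 4: low=(low[0]=0,low[1]=3,low[2]=2,low[3]=?,low[4]=0); scc=(scc[0]=1,scc[1]=2,scc[2]=0,scc[3]=?,scc[4]=1)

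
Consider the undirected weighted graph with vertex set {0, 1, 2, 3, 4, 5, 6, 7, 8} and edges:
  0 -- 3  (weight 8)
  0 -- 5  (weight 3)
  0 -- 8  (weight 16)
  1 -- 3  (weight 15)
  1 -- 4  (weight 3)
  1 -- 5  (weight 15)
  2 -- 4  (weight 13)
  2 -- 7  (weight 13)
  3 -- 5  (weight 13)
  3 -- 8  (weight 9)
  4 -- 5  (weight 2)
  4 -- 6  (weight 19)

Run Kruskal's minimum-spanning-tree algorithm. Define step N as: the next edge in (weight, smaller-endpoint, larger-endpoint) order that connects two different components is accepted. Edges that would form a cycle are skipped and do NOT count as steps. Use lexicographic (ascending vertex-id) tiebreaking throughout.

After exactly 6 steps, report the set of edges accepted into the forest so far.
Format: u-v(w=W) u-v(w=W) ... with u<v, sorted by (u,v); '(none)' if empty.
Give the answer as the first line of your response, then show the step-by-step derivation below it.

0-3(w=8) 0-5(w=3) 1-4(w=3) 2-4(w=13) 3-8(w=9) 4-5(w=2)

step 1: add edge 4-5 (w=2); MST = {4-5(w=2)}
step 2: add edge 0-5 (w=3); MST = {0-5(w=3) 4-5(w=2)}
step 3: add edge 1-4 (w=3); MST = {0-5(w=3) 1-4(w=3) 4-5(w=2)}
step 4: add edge 0-3 (w=8); MST = {0-3(w=8) 0-5(w=3) 1-4(w=3) 4-5(w=2)}
step 5: add edge 3-8 (w=9); MST = {0-3(w=8) 0-5(w=3) 1-4(w=3) 3-8(w=9) 4-5(w=2)}
step 6: add edge 2-4 (w=13); MST = {0-3(w=8) 0-5(w=3) 1-4(w=3) 2-4(w=13) 3-8(w=9) 4-5(w=2)}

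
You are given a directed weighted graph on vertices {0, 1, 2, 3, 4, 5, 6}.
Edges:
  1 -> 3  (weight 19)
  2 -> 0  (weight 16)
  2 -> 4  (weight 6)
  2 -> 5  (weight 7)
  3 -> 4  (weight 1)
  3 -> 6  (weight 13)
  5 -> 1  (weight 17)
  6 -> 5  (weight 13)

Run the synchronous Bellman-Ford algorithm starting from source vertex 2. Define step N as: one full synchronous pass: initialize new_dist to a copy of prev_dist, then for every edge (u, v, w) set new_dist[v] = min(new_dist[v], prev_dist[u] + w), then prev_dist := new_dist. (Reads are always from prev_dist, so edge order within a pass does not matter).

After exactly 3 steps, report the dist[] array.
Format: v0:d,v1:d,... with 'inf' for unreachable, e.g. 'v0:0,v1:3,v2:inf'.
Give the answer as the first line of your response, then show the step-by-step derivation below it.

v0:16,v1:24,v2:0,v3:43,v4:6,v5:7,v6:inf

step 1: dist = v0:16,v1:inf,v2:0,v3:inf,v4:6,v5:7,v6:inf
step 2: dist = v0:16,v1:24,v2:0,v3:inf,v4:6,v5:7,v6:inf
step 3: dist = v0:16,v1:24,v2:0,v3:43,v4:6,v5:7,v6:inf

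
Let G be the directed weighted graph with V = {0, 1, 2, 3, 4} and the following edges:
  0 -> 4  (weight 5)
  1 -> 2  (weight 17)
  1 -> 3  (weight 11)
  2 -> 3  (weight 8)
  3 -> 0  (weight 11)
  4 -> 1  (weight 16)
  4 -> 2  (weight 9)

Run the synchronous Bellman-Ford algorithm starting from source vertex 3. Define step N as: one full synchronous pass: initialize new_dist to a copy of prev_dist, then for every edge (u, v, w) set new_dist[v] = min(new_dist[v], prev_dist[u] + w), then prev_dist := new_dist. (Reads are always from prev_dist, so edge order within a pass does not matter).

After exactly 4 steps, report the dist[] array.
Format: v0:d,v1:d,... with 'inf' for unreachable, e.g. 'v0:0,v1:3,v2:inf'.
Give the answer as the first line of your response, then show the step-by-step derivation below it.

v0:11,v1:32,v2:25,v3:0,v4:16

step 1: dist = v0:11,v1:inf,v2:inf,v3:0,v4:inf
step 2: dist = v0:11,v1:inf,v2:inf,v3:0,v4:16
step 3: dist = v0:11,v1:32,v2:25,v3:0,v4:16
step 4: dist = v0:11,v1:32,v2:25,v3:0,v4:16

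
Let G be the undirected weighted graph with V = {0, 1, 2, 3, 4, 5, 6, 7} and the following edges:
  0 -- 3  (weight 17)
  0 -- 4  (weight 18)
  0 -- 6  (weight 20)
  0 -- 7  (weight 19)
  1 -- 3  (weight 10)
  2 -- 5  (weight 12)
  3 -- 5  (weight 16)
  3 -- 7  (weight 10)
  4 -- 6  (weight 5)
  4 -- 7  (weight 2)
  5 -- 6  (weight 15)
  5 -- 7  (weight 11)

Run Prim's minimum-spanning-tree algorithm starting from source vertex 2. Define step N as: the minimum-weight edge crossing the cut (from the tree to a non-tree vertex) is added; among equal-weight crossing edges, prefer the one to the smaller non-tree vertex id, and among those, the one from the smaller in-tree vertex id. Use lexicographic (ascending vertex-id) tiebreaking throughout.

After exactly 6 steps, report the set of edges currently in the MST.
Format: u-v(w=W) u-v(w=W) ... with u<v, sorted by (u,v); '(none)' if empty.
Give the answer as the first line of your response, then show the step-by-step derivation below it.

1-3(w=10) 2-5(w=12) 3-7(w=10) 4-6(w=5) 4-7(w=2) 5-7(w=11)

step 1: add edge 2-5 (w=12); MST = {2-5(w=12)}
step 2: add edge 5-7 (w=11); MST = {2-5(w=12) 5-7(w=11)}
step 3: add edge 4-7 (w=2); MST = {2-5(w=12) 4-7(w=2) 5-7(w=11)}
step 4: add edge 4-6 (w=5); MST = {2-5(w=12) 4-6(w=5) 4-7(w=2) 5-7(w=11)}
step 5: add edge 3-7 (w=10); MST = {2-5(w=12) 3-7(w=10) 4-6(w=5) 4-7(w=2) 5-7(w=11)}
step 6: add edge 1-3 (w=10); MST = {1-3(w=10) 2-5(w=12) 3-7(w=10) 4-6(w=5) 4-7(w=2) 5-7(w=11)}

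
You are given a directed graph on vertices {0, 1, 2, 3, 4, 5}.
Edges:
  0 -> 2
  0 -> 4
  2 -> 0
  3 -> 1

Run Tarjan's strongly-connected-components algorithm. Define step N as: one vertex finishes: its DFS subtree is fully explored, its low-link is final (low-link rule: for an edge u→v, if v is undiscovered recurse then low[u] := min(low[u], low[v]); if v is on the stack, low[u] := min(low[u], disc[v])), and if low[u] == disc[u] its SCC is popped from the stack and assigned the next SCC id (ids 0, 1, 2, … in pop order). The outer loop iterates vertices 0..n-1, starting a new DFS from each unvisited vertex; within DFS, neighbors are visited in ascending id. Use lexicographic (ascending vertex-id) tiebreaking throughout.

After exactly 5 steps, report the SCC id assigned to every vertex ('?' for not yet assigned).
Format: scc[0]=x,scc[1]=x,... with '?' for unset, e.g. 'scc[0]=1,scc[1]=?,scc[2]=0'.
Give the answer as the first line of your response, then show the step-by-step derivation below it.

scc[0]=1,scc[1]=2,scc[2]=1,scc[3]=3,scc[4]=0,scc[5]=?

step 1: low=(low[0]=0,low[1]=?,low[2]=0,low[3]=?,low[4]=?,low[5]=?); scc=(scc[0]=?,scc[1]=?,scc[2]=?,scc[3]=?,scc[4]=?,scc[5]=?)
step 2: low=(low[0]=0,low[1]=?,low[2]=0,low[3]=?,low[4]=2,low[5]=?); scc=(scc[0]=?,scc[1]=?,scc[2]=?,scc[3]=?,scc[4]=0,scc[5]=?)
step 3: low=(low[0]=0,low[1]=?,low[2]=0,low[3]=?,low[4]=2,low[5]=?); scc=(scc[0]=1,scc[1]=?,scc[2]=1,scc[3]=?,scc[4]=0,scc[5]=?)
step 4: low=(low[0]=0,low[1]=3,low[2]=0,low[3]=?,low[4]=2,low[5]=?); scc=(scc[0]=1,scc[1]=2,scc[2]=1,scc[3]=?,scc[4]=0,scc[5]=?)
step 5: low=(low[0]=0,low[1]=3,low[2]=0,low[3]=4,low[4]=2,low[5]=?); scc=(scc[0]=1,scc[1]=2,scc[2]=1,scc[3]=3,scc[4]=0,scc[5]=?)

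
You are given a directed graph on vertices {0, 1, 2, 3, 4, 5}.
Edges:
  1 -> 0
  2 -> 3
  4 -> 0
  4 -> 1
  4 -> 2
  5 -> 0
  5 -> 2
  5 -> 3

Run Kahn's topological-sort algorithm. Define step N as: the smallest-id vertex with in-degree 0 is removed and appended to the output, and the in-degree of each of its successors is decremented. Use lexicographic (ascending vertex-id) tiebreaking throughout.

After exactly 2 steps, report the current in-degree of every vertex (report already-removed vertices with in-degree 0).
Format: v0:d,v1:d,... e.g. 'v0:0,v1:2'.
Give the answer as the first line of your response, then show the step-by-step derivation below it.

v0:1,v1:0,v2:1,v3:2,v4:0,v5:0

step 1: output 4; order=[4]; indeg=(2,0,1,2,0,0)
step 2: output 1; order=[4,1]; indeg=(1,0,1,2,0,0)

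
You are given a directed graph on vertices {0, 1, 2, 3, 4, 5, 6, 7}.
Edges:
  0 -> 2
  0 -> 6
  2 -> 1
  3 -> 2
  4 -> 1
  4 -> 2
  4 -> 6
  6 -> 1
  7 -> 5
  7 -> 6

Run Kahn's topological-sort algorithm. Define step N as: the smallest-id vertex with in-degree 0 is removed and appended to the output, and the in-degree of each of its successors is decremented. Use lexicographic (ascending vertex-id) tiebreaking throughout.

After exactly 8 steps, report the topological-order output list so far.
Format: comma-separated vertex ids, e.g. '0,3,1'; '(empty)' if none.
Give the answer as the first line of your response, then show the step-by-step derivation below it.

0,3,4,2,7,5,6,1

step 1: output 0; order=[0]; indeg=(0,3,2,0,0,1,2,0)
step 2: output 3; order=[0,3]; indeg=(0,3,1,0,0,1,2,0)
step 3: output 4; order=[0,3,4]; indeg=(0,2,0,0,0,1,1,0)
step 4: output 2; order=[0,3,4,2]; indeg=(0,1,0,0,0,1,1,0)
step 5: output 7; order=[0,3,4,2,7]; indeg=(0,1,0,0,0,0,0,0)
step 6: output 5; order=[0,3,4,2,7,5]; indeg=(0,1,0,0,0,0,0,0)
step 7: output 6; order=[0,3,4,2,7,5,6]; indeg=(0,0,0,0,0,0,0,0)
step 8: output 1; order=[0,3,4,2,7,5,6,1]; indeg=(0,0,0,0,0,0,0,0)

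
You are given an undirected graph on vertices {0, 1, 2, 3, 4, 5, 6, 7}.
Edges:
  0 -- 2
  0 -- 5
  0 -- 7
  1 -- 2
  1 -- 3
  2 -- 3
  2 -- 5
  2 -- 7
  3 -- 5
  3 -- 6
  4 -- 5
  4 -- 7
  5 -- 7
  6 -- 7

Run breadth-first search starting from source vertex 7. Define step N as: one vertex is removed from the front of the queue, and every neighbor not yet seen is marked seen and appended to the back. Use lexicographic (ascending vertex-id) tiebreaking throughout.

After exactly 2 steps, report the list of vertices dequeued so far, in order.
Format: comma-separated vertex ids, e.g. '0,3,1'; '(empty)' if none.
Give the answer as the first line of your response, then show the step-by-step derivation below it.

7,0

step 1: dequeue 7; queue=[0,2,4,5,6]; order=7
step 2: dequeue 0; queue=[2,4,5,6]; order=7,0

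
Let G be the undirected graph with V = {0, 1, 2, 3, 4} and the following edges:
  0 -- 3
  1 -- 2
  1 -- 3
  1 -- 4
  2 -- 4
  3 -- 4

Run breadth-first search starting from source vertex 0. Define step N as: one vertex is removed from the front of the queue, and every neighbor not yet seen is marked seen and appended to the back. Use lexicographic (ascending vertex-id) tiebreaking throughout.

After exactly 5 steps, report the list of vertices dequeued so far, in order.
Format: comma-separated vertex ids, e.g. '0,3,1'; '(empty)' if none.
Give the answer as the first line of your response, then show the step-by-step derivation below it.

0,3,1,4,2

step 1: dequeue 0; queue=[3]; order=0
step 2: dequeue 3; queue=[1,4]; order=0,3
step 3: dequeue 1; queue=[4,2]; order=0,3,1
step 4: dequeue 4; queue=[2]; order=0,3,1,4
step 5: dequeue 2; queue=[(empty)]; order=0,3,1,4,2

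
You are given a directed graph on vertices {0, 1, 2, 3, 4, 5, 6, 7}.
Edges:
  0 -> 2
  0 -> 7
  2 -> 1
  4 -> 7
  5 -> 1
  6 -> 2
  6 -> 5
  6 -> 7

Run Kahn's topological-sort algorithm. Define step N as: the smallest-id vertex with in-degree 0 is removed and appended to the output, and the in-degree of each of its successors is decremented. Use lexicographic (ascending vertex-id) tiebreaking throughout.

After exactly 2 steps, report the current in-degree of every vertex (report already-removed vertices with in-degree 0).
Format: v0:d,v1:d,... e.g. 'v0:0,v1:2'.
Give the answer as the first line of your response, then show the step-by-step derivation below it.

v0:0,v1:2,v2:1,v3:0,v4:0,v5:1,v6:0,v7:2

step 1: output 0; order=[0]; indeg=(0,2,1,0,0,1,0,2)
step 2: output 3; order=[0,3]; indeg=(0,2,1,0,0,1,0,2)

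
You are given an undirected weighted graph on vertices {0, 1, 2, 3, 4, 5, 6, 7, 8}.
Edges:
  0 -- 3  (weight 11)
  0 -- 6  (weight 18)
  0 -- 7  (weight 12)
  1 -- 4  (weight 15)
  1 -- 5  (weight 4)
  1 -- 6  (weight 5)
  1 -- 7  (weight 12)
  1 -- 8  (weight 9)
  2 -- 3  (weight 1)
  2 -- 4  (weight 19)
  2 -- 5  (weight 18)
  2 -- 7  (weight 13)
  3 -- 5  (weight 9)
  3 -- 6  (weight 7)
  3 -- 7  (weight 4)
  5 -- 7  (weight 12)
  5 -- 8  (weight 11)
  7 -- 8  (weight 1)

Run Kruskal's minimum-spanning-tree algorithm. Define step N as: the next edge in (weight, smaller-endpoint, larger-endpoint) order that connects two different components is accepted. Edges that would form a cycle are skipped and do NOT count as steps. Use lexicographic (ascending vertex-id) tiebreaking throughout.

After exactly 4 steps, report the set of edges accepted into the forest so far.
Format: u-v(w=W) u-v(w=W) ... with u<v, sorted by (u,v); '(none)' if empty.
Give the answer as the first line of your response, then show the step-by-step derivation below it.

1-5(w=4) 2-3(w=1) 3-7(w=4) 7-8(w=1)

step 1: add edge 2-3 (w=1); MST = {2-3(w=1)}
step 2: add edge 7-8 (w=1); MST = {2-3(w=1) 7-8(w=1)}
step 3: add edge 1-5 (w=4); MST = {1-5(w=4) 2-3(w=1) 7-8(w=1)}
step 4: add edge 3-7 (w=4); MST = {1-5(w=4) 2-3(w=1) 3-7(w=4) 7-8(w=1)}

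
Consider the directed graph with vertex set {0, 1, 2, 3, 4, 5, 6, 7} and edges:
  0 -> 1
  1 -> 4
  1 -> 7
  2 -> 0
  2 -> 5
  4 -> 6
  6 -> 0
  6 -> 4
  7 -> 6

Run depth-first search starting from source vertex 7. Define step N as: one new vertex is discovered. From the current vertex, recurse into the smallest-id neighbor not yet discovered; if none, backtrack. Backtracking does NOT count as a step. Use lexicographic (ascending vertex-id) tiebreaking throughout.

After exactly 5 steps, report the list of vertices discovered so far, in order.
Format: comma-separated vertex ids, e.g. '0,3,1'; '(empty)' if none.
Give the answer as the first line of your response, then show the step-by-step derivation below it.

7,6,0,1,4

step 1: discover 7; path=7; order=7
step 2: discover 6; path=7>6; order=7,6
step 3: discover 0; path=7>6>0; order=7,6,0
step 4: discover 1; path=7>6>0>1; order=7,6,0,1
step 5: discover 4; path=7>6>0>1>4; order=7,6,0,1,4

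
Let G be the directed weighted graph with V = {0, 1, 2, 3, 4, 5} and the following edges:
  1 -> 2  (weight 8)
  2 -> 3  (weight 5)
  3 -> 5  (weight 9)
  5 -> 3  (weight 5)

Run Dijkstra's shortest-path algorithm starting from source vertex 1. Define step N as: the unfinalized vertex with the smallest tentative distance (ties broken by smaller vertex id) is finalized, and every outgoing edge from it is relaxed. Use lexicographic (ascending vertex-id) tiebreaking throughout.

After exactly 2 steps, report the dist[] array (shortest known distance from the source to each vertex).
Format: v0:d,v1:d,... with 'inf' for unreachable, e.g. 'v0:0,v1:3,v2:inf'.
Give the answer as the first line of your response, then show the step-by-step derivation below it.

v0:inf,v1:0,v2:8,v3:13,v4:inf,v5:inf

step 1: dist = v0:inf,v1:0,v2:8,v3:inf,v4:inf,v5:inf
step 2: dist = v0:inf,v1:0,v2:8,v3:13,v4:inf,v5:inf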